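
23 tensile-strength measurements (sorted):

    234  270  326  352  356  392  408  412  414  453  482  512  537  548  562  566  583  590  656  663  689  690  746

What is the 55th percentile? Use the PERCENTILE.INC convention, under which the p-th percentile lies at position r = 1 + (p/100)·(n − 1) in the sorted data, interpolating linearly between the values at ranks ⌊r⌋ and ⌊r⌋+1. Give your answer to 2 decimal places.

n = 23.
r = 1 + (55/100)·(23 − 1) = 1 + 12.1 = 13.1.
Rank 13 is 537 and rank 14 is 548.
Interpolate: 537 + 0.1·(548 − 537) = 537 + 0.1·11 = 538.1.

538.10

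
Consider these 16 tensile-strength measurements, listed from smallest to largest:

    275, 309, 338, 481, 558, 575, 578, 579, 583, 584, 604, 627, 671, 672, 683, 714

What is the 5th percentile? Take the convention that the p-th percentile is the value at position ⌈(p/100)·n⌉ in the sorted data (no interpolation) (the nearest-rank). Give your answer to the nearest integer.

n = 16.
Position = ⌈5/100 · 16⌉ = ⌈0.8⌉ = 1.
The value at rank 1 is 275.

275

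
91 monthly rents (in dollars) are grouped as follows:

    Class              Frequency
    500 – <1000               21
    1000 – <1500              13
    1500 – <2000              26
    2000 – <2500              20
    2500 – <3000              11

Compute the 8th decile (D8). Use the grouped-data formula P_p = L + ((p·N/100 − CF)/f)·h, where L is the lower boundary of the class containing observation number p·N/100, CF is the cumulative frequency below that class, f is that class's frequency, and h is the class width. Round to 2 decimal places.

N = 91; target position k = 80/100 · 91 = 72.8.
Cumulative frequencies: 21, 34, 60, 80, 91.
Observation 72.8 falls in the class 2000 – <2500.
L = 2000, CF = 60, f = 20, h = 500.
P80 = 2000 + ((72.8 − 60)/20)·500 = 2000 + 320 = 2320.

2320.00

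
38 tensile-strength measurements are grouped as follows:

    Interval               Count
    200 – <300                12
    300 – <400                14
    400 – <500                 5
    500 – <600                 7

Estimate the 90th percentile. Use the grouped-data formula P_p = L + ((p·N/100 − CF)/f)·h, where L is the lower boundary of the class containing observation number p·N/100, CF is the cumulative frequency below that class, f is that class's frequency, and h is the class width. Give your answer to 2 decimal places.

545.71

N = 38; target position k = 90/100 · 38 = 34.2.
Cumulative frequencies: 12, 26, 31, 38.
Observation 34.2 falls in the class 500 – <600.
L = 500, CF = 31, f = 7, h = 100.
P90 = 500 + ((34.2 − 31)/7)·100 = 500 + 45.7143 = 545.714.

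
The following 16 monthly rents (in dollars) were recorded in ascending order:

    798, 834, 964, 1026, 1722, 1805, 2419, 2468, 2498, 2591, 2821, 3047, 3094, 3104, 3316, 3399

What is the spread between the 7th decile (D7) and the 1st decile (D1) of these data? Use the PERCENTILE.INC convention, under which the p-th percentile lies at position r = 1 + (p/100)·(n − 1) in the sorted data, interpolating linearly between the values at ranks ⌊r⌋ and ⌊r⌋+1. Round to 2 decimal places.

2035.00

n = 16.
P10: r = 2.5; ranks 2–3 are 834, 964; interpolating gives 899.
P70: r = 11.5; ranks 11–12 are 2821, 3047; interpolating gives 2934.
Difference: 2934 − 899 = 2035.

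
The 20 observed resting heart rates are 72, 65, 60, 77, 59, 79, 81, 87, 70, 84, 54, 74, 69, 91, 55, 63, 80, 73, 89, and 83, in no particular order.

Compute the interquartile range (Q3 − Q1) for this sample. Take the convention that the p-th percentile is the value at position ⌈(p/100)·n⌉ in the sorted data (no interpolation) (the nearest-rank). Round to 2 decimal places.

18.00

Sorted: 54, 55, 59, 60, 63, 65, 69, 70, 72, 73, 74, 77, 79, 80, 81, 83, 84, 87, 89, 91.
n = 20.
P25: rank ⌈25/100·20⌉ = 5 → 63.
P75: rank ⌈75/100·20⌉ = 15 → 81.
Difference: 81 − 63 = 18.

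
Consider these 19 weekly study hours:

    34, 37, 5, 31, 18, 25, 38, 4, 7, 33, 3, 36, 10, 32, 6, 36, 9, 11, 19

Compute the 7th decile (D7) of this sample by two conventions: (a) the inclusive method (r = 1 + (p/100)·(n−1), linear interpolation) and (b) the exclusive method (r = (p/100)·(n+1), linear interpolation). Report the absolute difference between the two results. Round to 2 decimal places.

Sorted: 3, 4, 5, 6, 7, 9, 10, 11, 18, 19, 25, 31, 32, 33, 34, 36, 36, 37, 38.
n = 19.
(a) r = 13.6; between ranks 13 (32) and 14 (33): 32.6.
(b) r = 14 → value at rank 14 = 33.
|32.6 − 33| = 0.4.

0.40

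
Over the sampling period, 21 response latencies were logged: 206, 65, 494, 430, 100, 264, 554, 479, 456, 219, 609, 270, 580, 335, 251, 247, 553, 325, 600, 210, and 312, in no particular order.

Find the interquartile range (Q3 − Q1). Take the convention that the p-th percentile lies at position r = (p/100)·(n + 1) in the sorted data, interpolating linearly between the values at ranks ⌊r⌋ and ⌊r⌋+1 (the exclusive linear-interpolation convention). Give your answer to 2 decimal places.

Sorted: 65, 100, 206, 210, 219, 247, 251, 264, 270, 312, 325, 335, 430, 456, 479, 494, 553, 554, 580, 600, 609.
n = 21.
P25: r = 5.5; ranks 5–6 are 219, 247; interpolating gives 233.
P75: r = 16.5; ranks 16–17 are 494, 553; interpolating gives 523.5.
Difference: 523.5 − 233 = 290.5.

290.50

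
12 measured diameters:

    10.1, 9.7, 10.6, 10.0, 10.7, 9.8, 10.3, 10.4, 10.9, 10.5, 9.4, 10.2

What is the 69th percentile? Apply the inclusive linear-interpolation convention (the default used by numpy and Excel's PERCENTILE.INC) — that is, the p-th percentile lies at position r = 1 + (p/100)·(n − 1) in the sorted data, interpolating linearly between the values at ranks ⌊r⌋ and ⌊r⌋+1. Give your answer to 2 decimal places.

Sorted: 9.4, 9.7, 9.8, 10.0, 10.1, 10.2, 10.3, 10.4, 10.5, 10.6, 10.7, 10.9.
n = 12.
r = 1 + (69/100)·(12 − 1) = 1 + 7.59 = 8.59.
Rank 8 is 10.4 and rank 9 is 10.5.
Interpolate: 10.4 + 0.59·(10.5 − 10.4) = 10.4 + 0.59·0.1 = 10.459.

10.46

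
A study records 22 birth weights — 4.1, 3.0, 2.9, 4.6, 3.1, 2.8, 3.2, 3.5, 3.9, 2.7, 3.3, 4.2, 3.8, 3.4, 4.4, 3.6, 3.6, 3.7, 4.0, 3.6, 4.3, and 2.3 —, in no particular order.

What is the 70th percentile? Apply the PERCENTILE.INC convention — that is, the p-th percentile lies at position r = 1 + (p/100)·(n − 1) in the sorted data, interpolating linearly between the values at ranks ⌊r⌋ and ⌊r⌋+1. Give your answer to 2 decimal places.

Sorted: 2.3, 2.7, 2.8, 2.9, 3.0, 3.1, 3.2, 3.3, 3.4, 3.5, 3.6, 3.6, 3.6, 3.7, 3.8, 3.9, 4.0, 4.1, 4.2, 4.3, 4.4, 4.6.
n = 22.
r = 1 + (70/100)·(22 − 1) = 1 + 14.7 = 15.7.
Rank 15 is 3.8 and rank 16 is 3.9.
Interpolate: 3.8 + 0.7·(3.9 − 3.8) = 3.8 + 0.7·0.1 = 3.87.

3.87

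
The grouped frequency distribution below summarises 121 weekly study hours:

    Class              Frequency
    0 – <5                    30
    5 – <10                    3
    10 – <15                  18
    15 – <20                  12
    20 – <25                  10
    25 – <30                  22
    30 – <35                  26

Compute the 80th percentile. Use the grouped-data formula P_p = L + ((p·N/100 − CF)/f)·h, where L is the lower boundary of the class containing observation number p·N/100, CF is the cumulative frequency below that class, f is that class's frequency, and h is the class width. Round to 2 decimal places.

N = 121; target position k = 80/100 · 121 = 96.8.
Cumulative frequencies: 30, 33, 51, 63, 73, 95, 121.
Observation 96.8 falls in the class 30 – <35.
L = 30, CF = 95, f = 26, h = 5.
P80 = 30 + ((96.8 − 95)/26)·5 = 30 + 0.346154 = 30.3462.

30.35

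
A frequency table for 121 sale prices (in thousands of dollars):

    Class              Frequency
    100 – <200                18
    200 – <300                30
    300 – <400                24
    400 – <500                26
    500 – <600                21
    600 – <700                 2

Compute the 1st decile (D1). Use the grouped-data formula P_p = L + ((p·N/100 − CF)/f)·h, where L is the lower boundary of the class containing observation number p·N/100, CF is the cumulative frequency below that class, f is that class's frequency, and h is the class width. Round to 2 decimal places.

167.22

N = 121; target position k = 10/100 · 121 = 12.1.
Cumulative frequencies: 18, 48, 72, 98, 119, 121.
Observation 12.1 falls in the class 100 – <200.
L = 100, CF = 0, f = 18, h = 100.
P10 = 100 + ((12.1 − 0)/18)·100 = 100 + 67.2222 = 167.222.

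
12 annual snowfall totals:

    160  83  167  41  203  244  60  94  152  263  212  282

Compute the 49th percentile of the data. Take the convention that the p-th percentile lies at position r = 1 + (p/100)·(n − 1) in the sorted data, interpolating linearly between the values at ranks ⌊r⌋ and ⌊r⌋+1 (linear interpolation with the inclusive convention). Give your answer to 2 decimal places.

162.73

Sorted: 41, 60, 83, 94, 152, 160, 167, 203, 212, 244, 263, 282.
n = 12.
r = 1 + (49/100)·(12 − 1) = 1 + 5.39 = 6.39.
Rank 6 is 160 and rank 7 is 167.
Interpolate: 160 + 0.39·(167 − 160) = 160 + 0.39·7 = 162.73.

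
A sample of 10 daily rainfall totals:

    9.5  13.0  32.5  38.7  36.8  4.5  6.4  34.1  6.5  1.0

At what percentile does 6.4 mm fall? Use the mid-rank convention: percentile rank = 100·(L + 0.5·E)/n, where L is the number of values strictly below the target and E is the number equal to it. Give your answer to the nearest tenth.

25.0

Sorted: 1.0, 4.5, 6.4, 6.5, 9.5, 13.0, 32.5, 34.1, 36.8, 38.7.
Count below 6.4: L = 2; count equal: E = 1; n = 10.
Percentile rank = 100·(2 + 0.5·1)/10 = 100·2.5/10 = 25.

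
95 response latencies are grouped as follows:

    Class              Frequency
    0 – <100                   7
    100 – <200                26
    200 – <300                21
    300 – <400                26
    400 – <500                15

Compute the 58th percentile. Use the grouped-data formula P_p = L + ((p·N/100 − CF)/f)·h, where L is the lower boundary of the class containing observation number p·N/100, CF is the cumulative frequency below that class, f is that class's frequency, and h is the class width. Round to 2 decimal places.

304.23

N = 95; target position k = 58/100 · 95 = 55.1.
Cumulative frequencies: 7, 33, 54, 80, 95.
Observation 55.1 falls in the class 300 – <400.
L = 300, CF = 54, f = 26, h = 100.
P58 = 300 + ((55.1 − 54)/26)·100 = 300 + 4.23077 = 304.231.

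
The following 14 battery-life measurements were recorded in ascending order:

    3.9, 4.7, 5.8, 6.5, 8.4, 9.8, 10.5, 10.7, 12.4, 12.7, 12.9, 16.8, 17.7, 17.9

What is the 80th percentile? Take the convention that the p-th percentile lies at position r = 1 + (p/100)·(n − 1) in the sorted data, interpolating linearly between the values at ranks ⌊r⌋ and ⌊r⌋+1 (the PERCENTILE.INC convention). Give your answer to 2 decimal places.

n = 14.
r = 1 + (80/100)·(14 − 1) = 1 + 10.4 = 11.4.
Rank 11 is 12.9 and rank 12 is 16.8.
Interpolate: 12.9 + 0.4·(16.8 − 12.9) = 12.9 + 0.4·3.9 = 14.46.

14.46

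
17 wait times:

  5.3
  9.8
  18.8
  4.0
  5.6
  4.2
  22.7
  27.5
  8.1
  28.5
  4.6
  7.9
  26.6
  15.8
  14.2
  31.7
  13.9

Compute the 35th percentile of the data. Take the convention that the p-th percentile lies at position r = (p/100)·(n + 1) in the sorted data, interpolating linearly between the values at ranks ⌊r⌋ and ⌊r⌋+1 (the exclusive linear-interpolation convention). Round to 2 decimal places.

7.96

Sorted: 4.0, 4.2, 4.6, 5.3, 5.6, 7.9, 8.1, 9.8, 13.9, 14.2, 15.8, 18.8, 22.7, 26.6, 27.5, 28.5, 31.7.
n = 17.
r = (35/100)·(17 + 1) = 6.3.
Rank 6 is 7.9 and rank 7 is 8.1.
Interpolate: 7.9 + 0.3·(8.1 − 7.9) = 7.9 + 0.3·0.2 = 7.96.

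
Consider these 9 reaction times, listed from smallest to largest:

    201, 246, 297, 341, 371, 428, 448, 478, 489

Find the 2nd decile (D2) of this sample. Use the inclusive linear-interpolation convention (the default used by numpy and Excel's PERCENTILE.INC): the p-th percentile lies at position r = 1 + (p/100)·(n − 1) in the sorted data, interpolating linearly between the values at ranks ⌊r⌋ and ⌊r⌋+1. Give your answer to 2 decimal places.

n = 9.
r = 1 + (20/100)·(9 − 1) = 1 + 1.6 = 2.6.
Rank 2 is 246 and rank 3 is 297.
Interpolate: 246 + 0.6·(297 − 246) = 246 + 0.6·51 = 276.6.

276.60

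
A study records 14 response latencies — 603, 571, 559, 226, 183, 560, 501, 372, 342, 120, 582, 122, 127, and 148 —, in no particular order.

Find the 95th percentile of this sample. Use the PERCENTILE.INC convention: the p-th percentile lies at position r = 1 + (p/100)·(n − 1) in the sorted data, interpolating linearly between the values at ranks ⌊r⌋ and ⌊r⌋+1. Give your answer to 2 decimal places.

589.35

Sorted: 120, 122, 127, 148, 183, 226, 342, 372, 501, 559, 560, 571, 582, 603.
n = 14.
r = 1 + (95/100)·(14 − 1) = 1 + 12.35 = 13.35.
Rank 13 is 582 and rank 14 is 603.
Interpolate: 582 + 0.35·(603 − 582) = 582 + 0.35·21 = 589.35.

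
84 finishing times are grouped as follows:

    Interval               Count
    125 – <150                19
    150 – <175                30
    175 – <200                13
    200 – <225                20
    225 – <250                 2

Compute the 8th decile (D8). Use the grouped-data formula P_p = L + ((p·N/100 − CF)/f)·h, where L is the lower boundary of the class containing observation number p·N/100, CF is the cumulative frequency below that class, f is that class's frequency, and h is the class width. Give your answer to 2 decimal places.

206.50

N = 84; target position k = 80/100 · 84 = 67.2.
Cumulative frequencies: 19, 49, 62, 82, 84.
Observation 67.2 falls in the class 200 – <225.
L = 200, CF = 62, f = 20, h = 25.
P80 = 200 + ((67.2 − 62)/20)·25 = 200 + 6.5 = 206.5.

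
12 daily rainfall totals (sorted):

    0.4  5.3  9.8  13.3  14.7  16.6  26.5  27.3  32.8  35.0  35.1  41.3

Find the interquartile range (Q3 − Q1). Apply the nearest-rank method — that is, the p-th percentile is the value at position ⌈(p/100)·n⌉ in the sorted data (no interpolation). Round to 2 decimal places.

23.00

n = 12.
P25: rank ⌈25/100·12⌉ = 3 → 9.8.
P75: rank ⌈75/100·12⌉ = 9 → 32.8.
Difference: 32.8 − 9.8 = 23.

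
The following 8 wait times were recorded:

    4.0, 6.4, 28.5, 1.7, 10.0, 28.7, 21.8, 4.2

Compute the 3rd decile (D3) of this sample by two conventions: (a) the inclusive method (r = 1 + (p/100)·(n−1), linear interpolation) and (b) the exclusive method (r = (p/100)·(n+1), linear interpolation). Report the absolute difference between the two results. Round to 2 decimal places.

Sorted: 1.7, 4.0, 4.2, 6.4, 10.0, 21.8, 28.5, 28.7.
n = 8.
(a) r = 3.1; between ranks 3 (4.2) and 4 (6.4): 4.42.
(b) r = 2.7; between ranks 2 (4.0) and 3 (4.2): 4.14.
|4.42 − 4.14| = 0.28.

0.28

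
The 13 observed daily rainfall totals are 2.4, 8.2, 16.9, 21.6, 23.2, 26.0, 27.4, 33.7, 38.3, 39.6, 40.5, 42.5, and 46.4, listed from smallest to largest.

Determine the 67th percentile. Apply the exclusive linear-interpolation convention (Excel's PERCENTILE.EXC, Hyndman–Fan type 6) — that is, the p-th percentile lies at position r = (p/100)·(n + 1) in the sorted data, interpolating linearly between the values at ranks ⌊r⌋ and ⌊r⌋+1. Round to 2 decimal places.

n = 13.
r = (67/100)·(13 + 1) = 9.38.
Rank 9 is 38.3 and rank 10 is 39.6.
Interpolate: 38.3 + 0.38·(39.6 − 38.3) = 38.3 + 0.38·1.3 = 38.794.

38.79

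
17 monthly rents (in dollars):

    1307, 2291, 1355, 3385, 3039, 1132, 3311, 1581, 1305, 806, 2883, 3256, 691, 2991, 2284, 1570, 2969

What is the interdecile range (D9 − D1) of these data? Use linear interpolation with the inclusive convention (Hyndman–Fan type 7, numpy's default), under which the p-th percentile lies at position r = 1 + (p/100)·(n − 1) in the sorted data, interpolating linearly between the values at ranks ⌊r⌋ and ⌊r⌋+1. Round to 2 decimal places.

2276.40

Sorted: 691, 806, 1132, 1305, 1307, 1355, 1570, 1581, 2284, 2291, 2883, 2969, 2991, 3039, 3256, 3311, 3385.
n = 17.
P10: r = 2.6; ranks 2–3 are 806, 1132; interpolating gives 1001.6.
P90: r = 15.4; ranks 15–16 are 3256, 3311; interpolating gives 3278.
Difference: 3278 − 1001.6 = 2276.4.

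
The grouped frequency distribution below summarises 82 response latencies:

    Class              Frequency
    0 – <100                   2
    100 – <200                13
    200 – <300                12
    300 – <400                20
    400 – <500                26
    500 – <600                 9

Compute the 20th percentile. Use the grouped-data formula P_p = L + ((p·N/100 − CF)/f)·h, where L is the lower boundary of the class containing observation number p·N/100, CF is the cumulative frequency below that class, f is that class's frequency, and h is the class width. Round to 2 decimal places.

N = 82; target position k = 20/100 · 82 = 16.4.
Cumulative frequencies: 2, 15, 27, 47, 73, 82.
Observation 16.4 falls in the class 200 – <300.
L = 200, CF = 15, f = 12, h = 100.
P20 = 200 + ((16.4 − 15)/12)·100 = 200 + 11.6667 = 211.667.

211.67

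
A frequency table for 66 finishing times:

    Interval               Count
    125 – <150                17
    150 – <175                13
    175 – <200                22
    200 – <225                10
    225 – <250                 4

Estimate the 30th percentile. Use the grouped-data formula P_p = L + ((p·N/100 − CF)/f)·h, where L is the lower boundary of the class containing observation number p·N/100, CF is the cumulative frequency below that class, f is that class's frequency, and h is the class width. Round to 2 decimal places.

N = 66; target position k = 30/100 · 66 = 19.8.
Cumulative frequencies: 17, 30, 52, 62, 66.
Observation 19.8 falls in the class 150 – <175.
L = 150, CF = 17, f = 13, h = 25.
P30 = 150 + ((19.8 − 17)/13)·25 = 150 + 5.38462 = 155.385.

155.38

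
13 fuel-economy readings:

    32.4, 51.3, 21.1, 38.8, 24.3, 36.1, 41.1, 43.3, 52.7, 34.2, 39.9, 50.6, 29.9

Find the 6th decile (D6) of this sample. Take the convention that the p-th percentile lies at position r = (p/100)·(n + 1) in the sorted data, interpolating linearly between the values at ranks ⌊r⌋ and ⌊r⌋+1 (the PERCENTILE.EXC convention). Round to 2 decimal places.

40.38

Sorted: 21.1, 24.3, 29.9, 32.4, 34.2, 36.1, 38.8, 39.9, 41.1, 43.3, 50.6, 51.3, 52.7.
n = 13.
r = (60/100)·(13 + 1) = 8.4.
Rank 8 is 39.9 and rank 9 is 41.1.
Interpolate: 39.9 + 0.4·(41.1 − 39.9) = 39.9 + 0.4·1.2 = 40.38.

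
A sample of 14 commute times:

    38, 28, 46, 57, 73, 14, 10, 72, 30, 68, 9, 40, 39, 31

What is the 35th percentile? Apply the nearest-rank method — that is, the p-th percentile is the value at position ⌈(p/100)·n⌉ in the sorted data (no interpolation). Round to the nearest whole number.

Sorted: 9, 10, 14, 28, 30, 31, 38, 39, 40, 46, 57, 68, 72, 73.
n = 14.
Position = ⌈35/100 · 14⌉ = ⌈4.9⌉ = 5.
The value at rank 5 is 30.

30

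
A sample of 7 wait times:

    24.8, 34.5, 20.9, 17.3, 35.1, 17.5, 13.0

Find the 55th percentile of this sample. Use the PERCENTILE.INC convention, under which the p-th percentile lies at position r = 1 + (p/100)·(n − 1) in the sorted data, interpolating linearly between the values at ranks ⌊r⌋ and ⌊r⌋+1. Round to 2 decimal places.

22.07

Sorted: 13.0, 17.3, 17.5, 20.9, 24.8, 34.5, 35.1.
n = 7.
r = 1 + (55/100)·(7 − 1) = 1 + 3.3 = 4.3.
Rank 4 is 20.9 and rank 5 is 24.8.
Interpolate: 20.9 + 0.3·(24.8 − 20.9) = 20.9 + 0.3·3.9 = 22.07.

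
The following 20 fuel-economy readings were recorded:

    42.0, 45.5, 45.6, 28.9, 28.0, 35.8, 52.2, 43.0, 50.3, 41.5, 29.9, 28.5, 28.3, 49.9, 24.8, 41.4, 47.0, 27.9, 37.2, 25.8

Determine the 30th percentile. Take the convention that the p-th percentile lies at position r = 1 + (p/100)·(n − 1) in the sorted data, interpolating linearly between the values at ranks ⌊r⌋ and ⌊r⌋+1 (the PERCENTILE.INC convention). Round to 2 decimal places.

Sorted: 24.8, 25.8, 27.9, 28.0, 28.3, 28.5, 28.9, 29.9, 35.8, 37.2, 41.4, 41.5, 42.0, 43.0, 45.5, 45.6, 47.0, 49.9, 50.3, 52.2.
n = 20.
r = 1 + (30/100)·(20 − 1) = 1 + 5.7 = 6.7.
Rank 6 is 28.5 and rank 7 is 28.9.
Interpolate: 28.5 + 0.7·(28.9 − 28.5) = 28.5 + 0.7·0.4 = 28.78.

28.78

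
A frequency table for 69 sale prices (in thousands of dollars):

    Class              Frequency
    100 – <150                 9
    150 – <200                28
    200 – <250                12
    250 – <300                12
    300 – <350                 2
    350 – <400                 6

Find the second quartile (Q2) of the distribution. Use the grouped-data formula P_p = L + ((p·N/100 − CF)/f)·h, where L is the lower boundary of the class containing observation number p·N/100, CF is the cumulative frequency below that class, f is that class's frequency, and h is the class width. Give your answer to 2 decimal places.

195.54

N = 69; target position k = 50/100 · 69 = 34.5.
Cumulative frequencies: 9, 37, 49, 61, 63, 69.
Observation 34.5 falls in the class 150 – <200.
L = 150, CF = 9, f = 28, h = 50.
P50 = 150 + ((34.5 − 9)/28)·50 = 150 + 45.5357 = 195.536.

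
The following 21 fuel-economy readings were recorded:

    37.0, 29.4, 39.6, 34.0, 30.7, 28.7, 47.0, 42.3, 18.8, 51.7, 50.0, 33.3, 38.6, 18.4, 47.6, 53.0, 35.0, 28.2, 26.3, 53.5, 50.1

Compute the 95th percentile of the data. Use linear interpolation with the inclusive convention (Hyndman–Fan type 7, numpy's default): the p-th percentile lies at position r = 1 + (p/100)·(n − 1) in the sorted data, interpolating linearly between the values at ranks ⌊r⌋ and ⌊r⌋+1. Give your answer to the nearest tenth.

53.0

Sorted: 18.4, 18.8, 26.3, 28.2, 28.7, 29.4, 30.7, 33.3, 34.0, 35.0, 37.0, 38.6, 39.6, 42.3, 47.0, 47.6, 50.0, 50.1, 51.7, 53.0, 53.5.
n = 21.
r = 1 + (95/100)·(21 − 1) = 1 + 19 = 20.
r is an integer, so P95 is the value at rank 20: 53.0.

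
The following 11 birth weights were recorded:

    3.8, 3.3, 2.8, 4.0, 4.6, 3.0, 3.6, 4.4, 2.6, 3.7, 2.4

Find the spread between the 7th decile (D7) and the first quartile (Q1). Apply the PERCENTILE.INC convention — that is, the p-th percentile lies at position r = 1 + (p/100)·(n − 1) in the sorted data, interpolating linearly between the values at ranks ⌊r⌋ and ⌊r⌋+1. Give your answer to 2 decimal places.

Sorted: 2.4, 2.6, 2.8, 3.0, 3.3, 3.6, 3.7, 3.8, 4.0, 4.4, 4.6.
n = 11.
P25: r = 3.5; ranks 3–4 are 2.8, 3.0; interpolating gives 2.9.
P70: r = 8 (integer) → 3.8.
Difference: 3.8 − 2.9 = 0.9.

0.90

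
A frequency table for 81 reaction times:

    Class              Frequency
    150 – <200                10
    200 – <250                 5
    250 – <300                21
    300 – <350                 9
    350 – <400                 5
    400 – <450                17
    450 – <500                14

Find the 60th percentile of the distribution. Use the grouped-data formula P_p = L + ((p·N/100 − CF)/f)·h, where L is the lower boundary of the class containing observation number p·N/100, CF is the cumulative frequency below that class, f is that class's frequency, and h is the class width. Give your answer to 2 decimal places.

N = 81; target position k = 60/100 · 81 = 48.6.
Cumulative frequencies: 10, 15, 36, 45, 50, 67, 81.
Observation 48.6 falls in the class 350 – <400.
L = 350, CF = 45, f = 5, h = 50.
P60 = 350 + ((48.6 − 45)/5)·50 = 350 + 36 = 386.

386.00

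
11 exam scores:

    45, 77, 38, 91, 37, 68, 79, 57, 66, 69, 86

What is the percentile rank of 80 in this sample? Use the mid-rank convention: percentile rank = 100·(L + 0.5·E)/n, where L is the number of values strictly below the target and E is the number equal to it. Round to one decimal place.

81.8

Sorted: 37, 38, 45, 57, 66, 68, 69, 77, 79, 86, 91.
Count below 80: L = 9; count equal: E = 0; n = 11.
Percentile rank = 100·(9 + 0.5·0)/11 = 100·9/11 = 81.82.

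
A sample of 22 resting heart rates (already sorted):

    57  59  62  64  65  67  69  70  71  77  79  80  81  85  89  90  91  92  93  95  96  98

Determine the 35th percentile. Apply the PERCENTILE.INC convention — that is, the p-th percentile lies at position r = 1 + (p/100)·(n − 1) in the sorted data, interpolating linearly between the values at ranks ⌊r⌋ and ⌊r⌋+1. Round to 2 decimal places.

70.35

n = 22.
r = 1 + (35/100)·(22 − 1) = 1 + 7.35 = 8.35.
Rank 8 is 70 and rank 9 is 71.
Interpolate: 70 + 0.35·(71 − 70) = 70 + 0.35·1 = 70.35.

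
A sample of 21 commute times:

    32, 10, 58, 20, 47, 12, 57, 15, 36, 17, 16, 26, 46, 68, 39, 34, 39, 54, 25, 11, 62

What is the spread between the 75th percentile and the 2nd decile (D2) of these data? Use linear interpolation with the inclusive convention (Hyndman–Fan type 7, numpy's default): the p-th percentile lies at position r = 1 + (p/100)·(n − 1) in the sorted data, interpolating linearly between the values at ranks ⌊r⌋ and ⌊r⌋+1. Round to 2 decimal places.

31.00

Sorted: 10, 11, 12, 15, 16, 17, 20, 25, 26, 32, 34, 36, 39, 39, 46, 47, 54, 57, 58, 62, 68.
n = 21.
P20: r = 5 (integer) → 16.
P75: r = 16 (integer) → 47.
Difference: 47 − 16 = 31.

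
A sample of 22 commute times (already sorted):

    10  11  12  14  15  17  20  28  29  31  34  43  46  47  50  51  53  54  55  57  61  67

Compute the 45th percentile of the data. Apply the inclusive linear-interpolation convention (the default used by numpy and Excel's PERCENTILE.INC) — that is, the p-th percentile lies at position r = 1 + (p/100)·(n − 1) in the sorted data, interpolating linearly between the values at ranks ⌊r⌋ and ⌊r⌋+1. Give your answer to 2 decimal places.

32.35

n = 22.
r = 1 + (45/100)·(22 − 1) = 1 + 9.45 = 10.45.
Rank 10 is 31 and rank 11 is 34.
Interpolate: 31 + 0.45·(34 − 31) = 31 + 0.45·3 = 32.35.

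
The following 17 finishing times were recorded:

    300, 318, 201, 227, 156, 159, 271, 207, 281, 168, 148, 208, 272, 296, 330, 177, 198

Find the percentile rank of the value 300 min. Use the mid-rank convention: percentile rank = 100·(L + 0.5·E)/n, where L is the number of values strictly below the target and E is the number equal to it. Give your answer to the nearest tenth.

Sorted: 148, 156, 159, 168, 177, 198, 201, 207, 208, 227, 271, 272, 281, 296, 300, 318, 330.
Count below 300: L = 14; count equal: E = 1; n = 17.
Percentile rank = 100·(14 + 0.5·1)/17 = 100·14.5/17 = 85.29.

85.3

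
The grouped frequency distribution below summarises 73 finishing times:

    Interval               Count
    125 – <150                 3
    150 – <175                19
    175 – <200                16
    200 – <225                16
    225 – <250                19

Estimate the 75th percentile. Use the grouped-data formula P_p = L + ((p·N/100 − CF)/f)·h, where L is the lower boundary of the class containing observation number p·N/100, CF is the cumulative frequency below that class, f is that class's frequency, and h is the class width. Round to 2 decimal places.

225.99

N = 73; target position k = 75/100 · 73 = 54.75.
Cumulative frequencies: 3, 22, 38, 54, 73.
Observation 54.75 falls in the class 225 – <250.
L = 225, CF = 54, f = 19, h = 25.
P75 = 225 + ((54.75 − 54)/19)·25 = 225 + 0.986842 = 225.987.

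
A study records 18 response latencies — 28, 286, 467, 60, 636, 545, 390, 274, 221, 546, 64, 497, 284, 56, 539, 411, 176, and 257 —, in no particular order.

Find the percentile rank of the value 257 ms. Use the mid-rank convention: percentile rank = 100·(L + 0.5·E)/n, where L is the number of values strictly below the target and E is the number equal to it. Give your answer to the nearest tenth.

Sorted: 28, 56, 60, 64, 176, 221, 257, 274, 284, 286, 390, 411, 467, 497, 539, 545, 546, 636.
Count below 257: L = 6; count equal: E = 1; n = 18.
Percentile rank = 100·(6 + 0.5·1)/18 = 100·6.5/18 = 36.11.

36.1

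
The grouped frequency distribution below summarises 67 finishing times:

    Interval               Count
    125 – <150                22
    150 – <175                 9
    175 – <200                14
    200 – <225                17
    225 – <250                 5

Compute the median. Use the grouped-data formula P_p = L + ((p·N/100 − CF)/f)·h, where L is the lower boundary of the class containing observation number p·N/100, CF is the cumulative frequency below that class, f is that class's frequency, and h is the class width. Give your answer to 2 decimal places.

179.46

N = 67; target position k = 50/100 · 67 = 33.5.
Cumulative frequencies: 22, 31, 45, 62, 67.
Observation 33.5 falls in the class 175 – <200.
L = 175, CF = 31, f = 14, h = 25.
P50 = 175 + ((33.5 − 31)/14)·25 = 175 + 4.46429 = 179.464.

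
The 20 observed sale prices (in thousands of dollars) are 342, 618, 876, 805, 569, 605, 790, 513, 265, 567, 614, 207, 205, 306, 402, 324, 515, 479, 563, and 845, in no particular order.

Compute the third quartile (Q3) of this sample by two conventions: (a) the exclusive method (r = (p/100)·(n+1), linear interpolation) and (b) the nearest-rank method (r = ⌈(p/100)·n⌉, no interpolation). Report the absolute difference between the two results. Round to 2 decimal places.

3.00

Sorted: 205, 207, 265, 306, 324, 342, 402, 479, 513, 515, 563, 567, 569, 605, 614, 618, 790, 805, 845, 876.
n = 20.
(a) r = 15.75; between ranks 15 (614) and 16 (618): 617.
(b) the nearest-rank method: rank 15 → 614.
|617 − 614| = 3.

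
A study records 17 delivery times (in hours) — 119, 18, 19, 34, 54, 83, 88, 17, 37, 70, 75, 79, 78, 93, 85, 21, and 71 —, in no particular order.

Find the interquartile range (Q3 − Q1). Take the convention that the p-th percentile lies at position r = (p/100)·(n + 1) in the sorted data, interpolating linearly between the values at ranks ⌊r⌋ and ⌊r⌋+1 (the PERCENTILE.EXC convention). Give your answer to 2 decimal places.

56.50

Sorted: 17, 18, 19, 21, 34, 37, 54, 70, 71, 75, 78, 79, 83, 85, 88, 93, 119.
n = 17.
P25: r = 4.5; ranks 4–5 are 21, 34; interpolating gives 27.5.
P75: r = 13.5; ranks 13–14 are 83, 85; interpolating gives 84.
Difference: 84 − 27.5 = 56.5.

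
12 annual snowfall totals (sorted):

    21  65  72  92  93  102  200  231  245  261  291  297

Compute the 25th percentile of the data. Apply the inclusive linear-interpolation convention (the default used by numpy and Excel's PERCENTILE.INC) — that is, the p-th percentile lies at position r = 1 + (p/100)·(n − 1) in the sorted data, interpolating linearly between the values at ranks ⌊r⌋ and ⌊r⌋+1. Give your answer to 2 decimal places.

87.00

n = 12.
r = 1 + (25/100)·(12 − 1) = 1 + 2.75 = 3.75.
Rank 3 is 72 and rank 4 is 92.
Interpolate: 72 + 0.75·(92 − 72) = 72 + 0.75·20 = 87.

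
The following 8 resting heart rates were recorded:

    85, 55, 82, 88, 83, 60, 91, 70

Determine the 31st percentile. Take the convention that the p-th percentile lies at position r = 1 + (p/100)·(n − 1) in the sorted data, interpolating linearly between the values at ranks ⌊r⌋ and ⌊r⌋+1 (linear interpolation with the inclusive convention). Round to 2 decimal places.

72.04

Sorted: 55, 60, 70, 82, 83, 85, 88, 91.
n = 8.
r = 1 + (31/100)·(8 − 1) = 1 + 2.17 = 3.17.
Rank 3 is 70 and rank 4 is 82.
Interpolate: 70 + 0.17·(82 − 70) = 70 + 0.17·12 = 72.04.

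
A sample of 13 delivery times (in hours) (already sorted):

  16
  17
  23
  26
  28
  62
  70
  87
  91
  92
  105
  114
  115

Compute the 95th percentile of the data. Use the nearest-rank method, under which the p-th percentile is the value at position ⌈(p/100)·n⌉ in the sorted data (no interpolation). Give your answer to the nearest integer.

115

n = 13.
Position = ⌈95/100 · 13⌉ = ⌈12.35⌉ = 13.
The value at rank 13 is 115.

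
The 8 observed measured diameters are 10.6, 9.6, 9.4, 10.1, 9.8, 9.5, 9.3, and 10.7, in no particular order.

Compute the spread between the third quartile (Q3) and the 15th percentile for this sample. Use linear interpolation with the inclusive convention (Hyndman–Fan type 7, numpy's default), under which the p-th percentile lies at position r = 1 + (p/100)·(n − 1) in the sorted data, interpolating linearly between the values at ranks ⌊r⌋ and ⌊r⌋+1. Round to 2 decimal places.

0.82

Sorted: 9.3, 9.4, 9.5, 9.6, 9.8, 10.1, 10.6, 10.7.
n = 8.
P15: r = 2.05; ranks 2–3 are 9.4, 9.5; interpolating gives 9.405.
P75: r = 6.25; ranks 6–7 are 10.1, 10.6; interpolating gives 10.225.
Difference: 10.225 − 9.405 = 0.82.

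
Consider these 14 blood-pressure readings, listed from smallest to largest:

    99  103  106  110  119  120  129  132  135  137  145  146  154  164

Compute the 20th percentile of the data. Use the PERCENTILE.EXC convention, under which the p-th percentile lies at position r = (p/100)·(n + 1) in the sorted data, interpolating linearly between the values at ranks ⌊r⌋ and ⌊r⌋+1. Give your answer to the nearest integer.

n = 14.
r = (20/100)·(14 + 1) = 3.
r is an integer, so P20 is the value at rank 3: 106.

106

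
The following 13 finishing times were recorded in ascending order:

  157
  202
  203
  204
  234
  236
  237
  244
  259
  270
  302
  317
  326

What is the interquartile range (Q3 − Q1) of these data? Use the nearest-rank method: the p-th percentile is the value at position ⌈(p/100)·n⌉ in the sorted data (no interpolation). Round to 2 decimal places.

66.00

n = 13.
P25: rank ⌈25/100·13⌉ = 4 → 204.
P75: rank ⌈75/100·13⌉ = 10 → 270.
Difference: 270 − 204 = 66.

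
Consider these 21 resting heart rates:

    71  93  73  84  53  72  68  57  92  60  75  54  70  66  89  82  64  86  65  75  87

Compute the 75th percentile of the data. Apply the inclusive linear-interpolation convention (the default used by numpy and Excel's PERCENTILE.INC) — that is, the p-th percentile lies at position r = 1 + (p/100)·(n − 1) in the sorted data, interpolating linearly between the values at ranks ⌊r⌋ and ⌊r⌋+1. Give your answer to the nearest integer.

Sorted: 53, 54, 57, 60, 64, 65, 66, 68, 70, 71, 72, 73, 75, 75, 82, 84, 86, 87, 89, 92, 93.
n = 21.
r = 1 + (75/100)·(21 − 1) = 1 + 15 = 16.
r is an integer, so P75 is the value at rank 16: 84.

84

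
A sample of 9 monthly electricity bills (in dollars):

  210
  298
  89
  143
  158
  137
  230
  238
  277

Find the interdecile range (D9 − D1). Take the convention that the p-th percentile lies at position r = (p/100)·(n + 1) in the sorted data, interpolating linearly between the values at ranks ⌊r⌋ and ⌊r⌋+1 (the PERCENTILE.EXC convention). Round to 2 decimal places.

209.00

Sorted: 89, 137, 143, 158, 210, 230, 238, 277, 298.
n = 9.
P10: r = 1 (integer) → 89.
P90: r = 9 (integer) → 298.
Difference: 298 − 89 = 209.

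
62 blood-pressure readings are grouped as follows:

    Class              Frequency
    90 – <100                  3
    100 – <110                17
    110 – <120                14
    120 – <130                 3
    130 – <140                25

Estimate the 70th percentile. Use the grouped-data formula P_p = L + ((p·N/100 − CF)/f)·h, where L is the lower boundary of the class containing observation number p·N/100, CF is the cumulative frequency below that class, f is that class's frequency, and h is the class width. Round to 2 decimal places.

132.56

N = 62; target position k = 70/100 · 62 = 43.4.
Cumulative frequencies: 3, 20, 34, 37, 62.
Observation 43.4 falls in the class 130 – <140.
L = 130, CF = 37, f = 25, h = 10.
P70 = 130 + ((43.4 − 37)/25)·10 = 130 + 2.56 = 132.56.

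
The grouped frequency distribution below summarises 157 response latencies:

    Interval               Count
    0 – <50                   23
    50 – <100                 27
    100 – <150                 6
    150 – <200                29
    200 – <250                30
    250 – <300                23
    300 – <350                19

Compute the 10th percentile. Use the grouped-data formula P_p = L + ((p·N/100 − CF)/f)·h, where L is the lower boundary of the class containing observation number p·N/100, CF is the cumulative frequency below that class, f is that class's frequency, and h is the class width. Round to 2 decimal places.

34.13

N = 157; target position k = 10/100 · 157 = 15.7.
Cumulative frequencies: 23, 50, 56, 85, 115, 138, 157.
Observation 15.7 falls in the class 0 – <50.
L = 0, CF = 0, f = 23, h = 50.
P10 = 0 + ((15.7 − 0)/23)·50 = 0 + 34.1304 = 34.1304.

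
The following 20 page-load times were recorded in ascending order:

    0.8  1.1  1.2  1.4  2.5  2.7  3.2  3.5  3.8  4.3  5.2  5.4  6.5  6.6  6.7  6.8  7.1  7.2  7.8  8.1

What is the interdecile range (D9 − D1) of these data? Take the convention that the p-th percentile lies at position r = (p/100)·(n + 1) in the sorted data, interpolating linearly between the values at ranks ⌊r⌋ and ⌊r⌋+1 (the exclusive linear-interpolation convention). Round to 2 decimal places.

6.63

n = 20.
P10: r = 2.1; ranks 2–3 are 1.1, 1.2; interpolating gives 1.11.
P90: r = 18.9; ranks 18–19 are 7.2, 7.8; interpolating gives 7.74.
Difference: 7.74 − 1.11 = 6.63.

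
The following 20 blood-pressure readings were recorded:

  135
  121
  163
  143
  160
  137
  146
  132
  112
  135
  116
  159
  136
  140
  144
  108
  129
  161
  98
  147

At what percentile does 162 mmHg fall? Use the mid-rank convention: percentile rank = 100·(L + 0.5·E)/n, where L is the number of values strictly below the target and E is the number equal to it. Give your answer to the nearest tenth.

Sorted: 98, 108, 112, 116, 121, 129, 132, 135, 135, 136, 137, 140, 143, 144, 146, 147, 159, 160, 161, 163.
Count below 162: L = 19; count equal: E = 0; n = 20.
Percentile rank = 100·(19 + 0.5·0)/20 = 100·19/20 = 95.

95.0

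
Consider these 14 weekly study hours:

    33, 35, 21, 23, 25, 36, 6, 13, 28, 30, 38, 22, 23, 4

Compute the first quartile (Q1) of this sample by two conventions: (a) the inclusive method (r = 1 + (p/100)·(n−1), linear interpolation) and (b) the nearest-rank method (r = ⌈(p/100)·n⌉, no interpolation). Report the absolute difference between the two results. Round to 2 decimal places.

0.25

Sorted: 4, 6, 13, 21, 22, 23, 23, 25, 28, 30, 33, 35, 36, 38.
n = 14.
(a) r = 4.25; between ranks 4 (21) and 5 (22): 21.25.
(b) the nearest-rank method: rank 4 → 21.
|21.25 − 21| = 0.25.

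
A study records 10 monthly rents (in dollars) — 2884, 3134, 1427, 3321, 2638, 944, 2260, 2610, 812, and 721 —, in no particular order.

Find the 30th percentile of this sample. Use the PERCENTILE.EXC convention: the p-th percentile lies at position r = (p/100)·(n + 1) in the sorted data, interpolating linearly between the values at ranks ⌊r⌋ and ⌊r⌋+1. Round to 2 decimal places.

Sorted: 721, 812, 944, 1427, 2260, 2610, 2638, 2884, 3134, 3321.
n = 10.
r = (30/100)·(10 + 1) = 3.3.
Rank 3 is 944 and rank 4 is 1427.
Interpolate: 944 + 0.3·(1427 − 944) = 944 + 0.3·483 = 1088.9.

1088.90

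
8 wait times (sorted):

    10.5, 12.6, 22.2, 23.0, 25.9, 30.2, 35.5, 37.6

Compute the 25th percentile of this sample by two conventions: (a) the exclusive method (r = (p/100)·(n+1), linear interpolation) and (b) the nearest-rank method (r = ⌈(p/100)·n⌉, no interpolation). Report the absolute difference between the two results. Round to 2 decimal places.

2.40

n = 8.
(a) r = 2.25; between ranks 2 (12.6) and 3 (22.2): 15.
(b) the nearest-rank method: rank 2 → 12.6.
|15 − 12.6| = 2.4.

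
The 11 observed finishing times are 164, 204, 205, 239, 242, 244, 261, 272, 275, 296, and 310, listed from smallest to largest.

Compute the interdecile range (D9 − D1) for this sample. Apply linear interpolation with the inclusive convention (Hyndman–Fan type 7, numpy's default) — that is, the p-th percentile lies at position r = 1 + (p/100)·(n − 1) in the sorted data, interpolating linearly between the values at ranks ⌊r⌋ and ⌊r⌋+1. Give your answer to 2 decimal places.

n = 11.
P10: r = 2 (integer) → 204.
P90: r = 10 (integer) → 296.
Difference: 296 − 204 = 92.

92.00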